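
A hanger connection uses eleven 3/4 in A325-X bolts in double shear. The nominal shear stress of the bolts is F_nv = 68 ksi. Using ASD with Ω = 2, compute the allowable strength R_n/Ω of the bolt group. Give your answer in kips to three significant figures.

330 kips

A_b = π × 0.75² / 4 = 0.4418 in².
R_n = F_nv · A_b · n · n_s = 68 × 0.4418 × 11 × 2 = 660.9 kips.
Allowable strength R_n/Ω = 660.9 / 2 = 330 kips.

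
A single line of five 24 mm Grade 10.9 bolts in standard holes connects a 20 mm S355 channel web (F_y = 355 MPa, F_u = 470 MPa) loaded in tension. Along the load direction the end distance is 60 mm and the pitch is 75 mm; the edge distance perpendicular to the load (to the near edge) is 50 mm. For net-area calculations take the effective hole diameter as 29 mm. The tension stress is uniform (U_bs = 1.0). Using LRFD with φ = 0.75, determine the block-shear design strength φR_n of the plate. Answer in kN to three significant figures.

1220 kN

Shear plane L_v = 60 + 4·75 = 360 mm; A_gv = 360 × 20 = 7200 mm².
A_nv = (360 − 4.5·29) × 20 = 4590 mm².
A_nt = (50 − 0.5·29) × 20 = 710 mm².
0.6 F_u A_nv = 1294 kN; 0.6 F_y A_gv = 1534 kN → shear rupture governs the shear term.
R_n = 1294 + 1.0 × 470 × 710 / 1000 = 1628 kN.
Design strength φR_n = 0.75 × 1628 = 1220 kN.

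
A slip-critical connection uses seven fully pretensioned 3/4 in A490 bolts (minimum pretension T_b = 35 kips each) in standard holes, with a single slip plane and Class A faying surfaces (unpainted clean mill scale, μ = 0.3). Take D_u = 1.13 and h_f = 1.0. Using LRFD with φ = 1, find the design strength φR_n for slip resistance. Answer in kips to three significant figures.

R_n = μ · D_u · h_f · T_b · n_s · n_b = 0.3 × 1.13 × 1.0 × 35 × 1 × 7 = 83.05 kips.
Design strength φR_n = 1 × 83.05 = 83.1 kips.

83.1 kips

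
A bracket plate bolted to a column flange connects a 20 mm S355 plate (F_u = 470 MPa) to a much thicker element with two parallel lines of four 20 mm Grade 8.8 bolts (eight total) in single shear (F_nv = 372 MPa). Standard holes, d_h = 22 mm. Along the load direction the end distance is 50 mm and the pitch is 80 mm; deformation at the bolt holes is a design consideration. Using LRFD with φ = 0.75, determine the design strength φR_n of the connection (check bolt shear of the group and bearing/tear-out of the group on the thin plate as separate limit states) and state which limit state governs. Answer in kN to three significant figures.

Bolt shear: A_b = π·20²/4 = 314.2 mm²; R_n = 372 × 314.2 × 8 × 1 / 1000 = 934.9 kN → 0.75 × 934.9 = 701 kN.
Bearing (1.2 l_c t F_u ≤ 2.4 d t F_u): upper limit = 2.4·20·20·470 / 1000 = 451.2 kN.
  Edge l_c = 50 − 22/2 = 39 → r_n = 439.9 kN; interior l_c = 80 − 22 = 58 → r_n = 451.2 kN.
  R_n,bearing = 2·439.9 + 6·451.2 = 3587 kN → 0.75 × 3587 = 2690 kN.
Bolt shear governs: 701 kN.

701 kN (bolt shear governs)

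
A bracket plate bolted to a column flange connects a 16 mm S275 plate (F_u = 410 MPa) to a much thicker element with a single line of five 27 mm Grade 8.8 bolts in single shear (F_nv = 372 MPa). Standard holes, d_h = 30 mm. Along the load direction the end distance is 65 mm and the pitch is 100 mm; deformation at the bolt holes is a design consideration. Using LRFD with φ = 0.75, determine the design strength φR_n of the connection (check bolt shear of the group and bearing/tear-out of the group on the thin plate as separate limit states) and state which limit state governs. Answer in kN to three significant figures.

Bolt shear: A_b = π·27²/4 = 572.6 mm²; R_n = 372 × 572.6 × 5 × 1 / 1000 = 1065 kN → 0.75 × 1065 = 799 kN.
Bearing (1.2 l_c t F_u ≤ 2.4 d t F_u): upper limit = 2.4·27·16·410 / 1000 = 425.1 kN.
  Edge l_c = 65 − 30/2 = 50 → r_n = 393.6 kN; interior l_c = 100 − 30 = 70 → r_n = 425.1 kN.
  R_n,bearing = 1·393.6 + 4·425.1 = 2094 kN → 0.75 × 2094 = 1570 kN.
Bolt shear governs: 799 kN.

799 kN (bolt shear governs)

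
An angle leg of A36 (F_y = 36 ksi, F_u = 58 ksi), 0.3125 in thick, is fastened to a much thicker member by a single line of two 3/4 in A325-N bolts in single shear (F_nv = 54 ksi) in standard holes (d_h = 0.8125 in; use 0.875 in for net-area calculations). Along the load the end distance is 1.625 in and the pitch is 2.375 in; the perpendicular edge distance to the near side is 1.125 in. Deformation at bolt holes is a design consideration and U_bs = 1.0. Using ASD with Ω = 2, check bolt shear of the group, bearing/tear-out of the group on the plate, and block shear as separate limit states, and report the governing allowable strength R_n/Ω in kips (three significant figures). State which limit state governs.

19.7 kips (block shear governs)

Bolt shear: A_b = π·0.75²/4 = 0.4418 in²; R_n = 54 × 0.4418 × 2 × 1 = 47.71 kips → 47.71 / 2 = 23.9 kips.
Bearing: edge l_c = 1.219, r_n = 26.51 kips; interior l_c = 1.562, r_n = 32.62 kips; R_n = 26.51 + 1·32.62 = 59.13 kips → 29.6 kips.
Block shear: A_gv = 1.25, A_nv = 0.8398, A_nt = 0.2148 in²; R_n = min(0.6F_uA_nv, 0.6F_yA_gv) + U_bs·F_u·A_nt = 39.46 kips → 19.7 kips.
Block shear governs: 19.7 kips.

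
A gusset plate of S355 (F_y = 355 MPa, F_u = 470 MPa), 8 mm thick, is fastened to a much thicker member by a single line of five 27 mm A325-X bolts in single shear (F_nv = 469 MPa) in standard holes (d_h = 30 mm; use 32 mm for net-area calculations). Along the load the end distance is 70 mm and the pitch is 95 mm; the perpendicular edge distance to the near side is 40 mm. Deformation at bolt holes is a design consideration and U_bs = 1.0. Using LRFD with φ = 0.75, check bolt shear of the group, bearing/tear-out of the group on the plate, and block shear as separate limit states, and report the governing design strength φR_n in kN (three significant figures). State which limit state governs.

585 kN (block shear governs)

Bolt shear: A_b = π·27²/4 = 572.6 mm²; R_n = 469 × 572.6 × 5 × 1 / 1000 = 1343 kN → 0.75 × 1343 = 1010 kN.
Bearing: edge l_c = 55, r_n = 243.6 kN; interior l_c = 65, r_n = 243.6 kN; R_n = 243.6 + 4·243.6 = 1218 kN → 914 kN.
Block shear: A_gv = 3600, A_nv = 2448, A_nt = 192 mm²; R_n = min(0.6F_uA_nv, 0.6F_yA_gv) + U_bs·F_u·A_nt = 780.6 kN → 585 kN.
Block shear governs: 585 kN.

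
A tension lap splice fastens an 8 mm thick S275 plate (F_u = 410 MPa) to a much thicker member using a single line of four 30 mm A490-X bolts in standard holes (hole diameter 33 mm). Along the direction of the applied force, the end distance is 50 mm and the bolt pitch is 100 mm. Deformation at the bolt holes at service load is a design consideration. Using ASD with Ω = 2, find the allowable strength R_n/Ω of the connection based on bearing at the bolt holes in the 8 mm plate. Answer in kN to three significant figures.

Per bolt r_n = 1.2 l_c t F_u ≤ 2.4 d t F_u; upper limit = 2.4 × 30 × 8 × 410 / 1000 = 236.2 kN.
Edge bolt: l_c = 50 − 33/2 = 33.5 mm → 1.2 × 33.5 × 8 × 410 / 1000 = 131.9 → r_n = 131.9 kN.
Interior bolts: l_c = 100 − 33 = 67 mm → 1.2 × 67 × 8 × 410 / 1000 = 263.7 → r_n = 236.2 kN.
R_n = 1 × 131.9 + 3 × 236.2 = 840.3 kN.
Allowable strength R_n/Ω = 840.3 / 2 = 420 kN.

420 kN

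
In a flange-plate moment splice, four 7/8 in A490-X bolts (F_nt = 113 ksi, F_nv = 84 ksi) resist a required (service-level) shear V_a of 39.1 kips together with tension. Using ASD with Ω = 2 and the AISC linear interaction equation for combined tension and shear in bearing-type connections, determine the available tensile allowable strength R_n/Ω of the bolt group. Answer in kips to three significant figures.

124 kips

A_b = π·0.875²/4 = 0.6013 in²; f_rv = 39.1 / (4 × 0.6013) = 16.26 ksi.
F'_nt = 1.3 F_nt − (Ω F_nt / F_nv) f_rv = 1.3·113 − (2·113/84)·16.26 = 103.2 ksi, capped at F_nt → F'_nt = 103.2 ksi.
R_n = F'_nt · A_b · n = 103.2 × 0.6013 × 4 = 248.1 kips.
Allowable strength R_n/Ω = 248.1 / 2 = 124 kips.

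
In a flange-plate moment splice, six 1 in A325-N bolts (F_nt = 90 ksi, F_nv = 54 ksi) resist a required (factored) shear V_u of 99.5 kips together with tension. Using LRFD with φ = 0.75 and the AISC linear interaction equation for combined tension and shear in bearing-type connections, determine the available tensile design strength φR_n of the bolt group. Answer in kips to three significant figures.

248 kips

A_b = π·1²/4 = 0.7854 in²; f_rv = 99.5 / (6 × 0.7854) = 21.11 ksi.
F'_nt = 1.3 F_nt − (F_nt / φF_nv) f_rv = 1.3·90 − (90/(0.75·54))·21.11 = 70.08 ksi, capped at F_nt → F'_nt = 70.08 ksi.
R_n = F'_nt · A_b · n = 70.08 × 0.7854 × 6 = 330.2 kips.
Design strength φR_n = 0.75 × 330.2 = 248 kips.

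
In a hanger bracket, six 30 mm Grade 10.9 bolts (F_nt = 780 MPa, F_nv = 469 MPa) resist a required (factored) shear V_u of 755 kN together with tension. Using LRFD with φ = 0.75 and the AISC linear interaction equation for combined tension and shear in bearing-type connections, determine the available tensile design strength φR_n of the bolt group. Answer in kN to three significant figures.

A_b = π·30²/4 = 706.9 mm²; f_rv = 755 × 1000 / (6 × 706.9) = 178 MPa.
F'_nt = 1.3 F_nt − (F_nt / φF_nv) f_rv = 1.3·780 − (780/(0.75·469))·178 = 619.2 MPa, capped at F_nt → F'_nt = 619.2 MPa.
R_n = F'_nt · A_b · n = 619.2 × 706.9 × 6 / 1000 = 2626 kN.
Design strength φR_n = 0.75 × 2626 = 1970 kN.

1970 kN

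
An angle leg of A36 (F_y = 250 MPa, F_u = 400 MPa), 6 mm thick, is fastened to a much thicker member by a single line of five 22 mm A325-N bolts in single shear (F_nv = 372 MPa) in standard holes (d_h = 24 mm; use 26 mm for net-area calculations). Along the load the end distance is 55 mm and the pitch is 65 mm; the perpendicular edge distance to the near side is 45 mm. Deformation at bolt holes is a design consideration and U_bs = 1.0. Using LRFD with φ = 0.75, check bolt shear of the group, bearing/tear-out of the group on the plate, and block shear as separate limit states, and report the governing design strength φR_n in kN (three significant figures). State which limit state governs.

Bolt shear: A_b = π·22²/4 = 380.1 mm²; R_n = 372 × 380.1 × 5 × 1 / 1000 = 707 kN → 0.75 × 707 = 530 kN.
Bearing: edge l_c = 43, r_n = 123.8 kN; interior l_c = 41, r_n = 118.1 kN; R_n = 123.8 + 4·118.1 = 596.2 kN → 447 kN.
Block shear: A_gv = 1890, A_nv = 1188, A_nt = 192 mm²; R_n = min(0.6F_uA_nv, 0.6F_yA_gv) + U_bs·F_u·A_nt = 360.3 kN → 270 kN.
Block shear governs: 270 kN.

270 kN (block shear governs)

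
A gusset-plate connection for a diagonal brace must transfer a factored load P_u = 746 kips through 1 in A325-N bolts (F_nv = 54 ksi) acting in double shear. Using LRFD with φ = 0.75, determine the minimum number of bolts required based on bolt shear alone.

A_b = π·1²/4 = 0.7854 in².
Per-bolt design strength φR_n = 0.75 × 54 × 0.7854 × 2 = 63.62 kips.
n ≥ 746 / 63.62 = 11.73 → use 12 bolts.

12 bolts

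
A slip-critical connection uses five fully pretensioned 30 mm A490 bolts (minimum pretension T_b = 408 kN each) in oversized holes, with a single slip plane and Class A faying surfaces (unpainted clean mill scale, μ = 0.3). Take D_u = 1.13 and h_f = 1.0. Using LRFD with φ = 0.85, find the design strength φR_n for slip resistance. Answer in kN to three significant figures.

R_n = μ · D_u · h_f · T_b · n_s · n_b = 0.3 × 1.13 × 1.0 × 408 × 1 × 5 = 691.6 kN.
Design strength φR_n = 0.85 × 691.6 = 588 kN.

588 kN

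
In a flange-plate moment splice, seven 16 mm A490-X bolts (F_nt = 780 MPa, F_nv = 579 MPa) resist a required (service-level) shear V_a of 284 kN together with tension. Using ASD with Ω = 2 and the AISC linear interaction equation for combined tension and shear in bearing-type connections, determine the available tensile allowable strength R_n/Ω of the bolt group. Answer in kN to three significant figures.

331 kN

A_b = π·16²/4 = 201.1 mm²; f_rv = 284 × 1000 / (7 × 201.1) = 201.8 MPa.
F'_nt = 1.3 F_nt − (Ω F_nt / F_nv) f_rv = 1.3·780 − (2·780/579)·201.8 = 470.3 MPa, capped at F_nt → F'_nt = 470.3 MPa.
R_n = F'_nt · A_b · n = 470.3 × 201.1 × 7 / 1000 = 662 kN.
Allowable strength R_n/Ω = 662 / 2 = 331 kN.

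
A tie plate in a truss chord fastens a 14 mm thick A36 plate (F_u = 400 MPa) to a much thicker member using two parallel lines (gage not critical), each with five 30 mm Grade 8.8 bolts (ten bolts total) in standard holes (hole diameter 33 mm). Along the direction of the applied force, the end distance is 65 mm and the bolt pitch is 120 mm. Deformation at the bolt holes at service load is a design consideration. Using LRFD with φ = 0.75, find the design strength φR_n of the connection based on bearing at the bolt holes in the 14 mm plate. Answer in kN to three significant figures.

Per bolt r_n = 1.2 l_c t F_u ≤ 2.4 d t F_u; upper limit = 2.4 × 30 × 14 × 400 / 1000 = 403.2 kN.
Edge bolt: l_c = 65 − 33/2 = 48.5 mm → 1.2 × 48.5 × 14 × 400 / 1000 = 325.9 → r_n = 325.9 kN.
Interior bolts: l_c = 120 − 33 = 87 mm → 1.2 × 87 × 14 × 400 / 1000 = 584.6 → r_n = 403.2 kN.
R_n = 2 × 325.9 + 8 × 403.2 = 3877 kN.
Design strength φR_n = 0.75 × 3877 = 2910 kN.

2910 kN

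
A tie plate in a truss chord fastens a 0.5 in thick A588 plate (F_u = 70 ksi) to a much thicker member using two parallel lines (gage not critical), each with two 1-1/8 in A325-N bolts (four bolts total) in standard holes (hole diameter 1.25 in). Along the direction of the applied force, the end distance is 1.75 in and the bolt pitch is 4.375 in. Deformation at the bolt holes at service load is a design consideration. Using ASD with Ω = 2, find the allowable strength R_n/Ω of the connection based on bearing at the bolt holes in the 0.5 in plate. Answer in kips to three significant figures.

142 kips

Per bolt r_n = 1.2 l_c t F_u ≤ 2.4 d t F_u; upper limit = 2.4 × 1.125 × 0.5 × 70 = 94.5 kips.
Edge bolt: l_c = 1.75 − 1.25/2 = 1.125 in → 1.2 × 1.125 × 0.5 × 70 = 47.25 → r_n = 47.25 kips.
Interior bolts: l_c = 4.375 − 1.25 = 3.125 in → 1.2 × 3.125 × 0.5 × 70 = 131.2 → r_n = 94.5 kips.
R_n = 2 × 47.25 + 2 × 94.5 = 283.5 kips.
Allowable strength R_n/Ω = 283.5 / 2 = 142 kips.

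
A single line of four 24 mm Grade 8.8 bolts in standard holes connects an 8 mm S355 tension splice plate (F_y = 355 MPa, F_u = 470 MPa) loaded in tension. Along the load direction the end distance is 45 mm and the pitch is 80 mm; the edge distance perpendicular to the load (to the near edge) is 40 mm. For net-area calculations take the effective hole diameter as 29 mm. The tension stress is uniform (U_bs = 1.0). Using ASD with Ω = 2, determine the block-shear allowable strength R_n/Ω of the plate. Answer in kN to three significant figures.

Shear plane L_v = 45 + 3·80 = 285 mm; A_gv = 285 × 8 = 2280 mm².
A_nv = (285 − 3.5·29) × 8 = 1468 mm².
A_nt = (40 − 0.5·29) × 8 = 204 mm².
0.6 F_u A_nv = 414 kN; 0.6 F_y A_gv = 485.6 kN → shear rupture governs the shear term.
R_n = 414 + 1.0 × 470 × 204 / 1000 = 509.9 kN.
Allowable strength R_n/Ω = 509.9 / 2 = 255 kN.

255 kN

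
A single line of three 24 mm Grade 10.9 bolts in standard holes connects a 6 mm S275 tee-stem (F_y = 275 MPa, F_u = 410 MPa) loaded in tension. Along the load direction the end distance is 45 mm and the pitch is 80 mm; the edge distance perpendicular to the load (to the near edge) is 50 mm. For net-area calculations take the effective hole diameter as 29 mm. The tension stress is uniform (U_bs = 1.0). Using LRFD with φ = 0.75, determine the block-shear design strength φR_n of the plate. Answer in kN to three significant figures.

Shear plane L_v = 45 + 2·80 = 205 mm; A_gv = 205 × 6 = 1230 mm².
A_nv = (205 − 2.5·29) × 6 = 795 mm².
A_nt = (50 − 0.5·29) × 6 = 213 mm².
0.6 F_u A_nv = 195.6 kN; 0.6 F_y A_gv = 203 kN → shear rupture governs the shear term.
R_n = 195.6 + 1.0 × 410 × 213 / 1000 = 282.9 kN.
Design strength φR_n = 0.75 × 282.9 = 212 kN.

212 kN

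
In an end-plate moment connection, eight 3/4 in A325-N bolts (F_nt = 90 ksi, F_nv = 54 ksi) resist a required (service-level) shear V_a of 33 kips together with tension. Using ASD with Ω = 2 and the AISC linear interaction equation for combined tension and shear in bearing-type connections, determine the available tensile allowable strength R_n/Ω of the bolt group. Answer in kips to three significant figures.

152 kips

A_b = π·0.75²/4 = 0.4418 in²; f_rv = 33 / (8 × 0.4418) = 9.337 ksi.
F'_nt = 1.3 F_nt − (Ω F_nt / F_nv) f_rv = 1.3·90 − (2·90/54)·9.337 = 85.88 ksi, capped at F_nt → F'_nt = 85.88 ksi.
R_n = F'_nt · A_b · n = 85.88 × 0.4418 × 8 = 303.5 kips.
Allowable strength R_n/Ω = 303.5 / 2 = 152 kips.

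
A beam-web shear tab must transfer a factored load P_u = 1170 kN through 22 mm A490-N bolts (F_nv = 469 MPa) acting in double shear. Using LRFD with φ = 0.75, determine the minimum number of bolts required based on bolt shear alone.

5 bolts

A_b = π·22²/4 = 380.1 mm².
Per-bolt design strength φR_n = 0.75 × 469 × 380.1 × 2 / 1000 = 267.4 kN.
n ≥ 1170 / 267.4 = 4.375 → use 5 bolts.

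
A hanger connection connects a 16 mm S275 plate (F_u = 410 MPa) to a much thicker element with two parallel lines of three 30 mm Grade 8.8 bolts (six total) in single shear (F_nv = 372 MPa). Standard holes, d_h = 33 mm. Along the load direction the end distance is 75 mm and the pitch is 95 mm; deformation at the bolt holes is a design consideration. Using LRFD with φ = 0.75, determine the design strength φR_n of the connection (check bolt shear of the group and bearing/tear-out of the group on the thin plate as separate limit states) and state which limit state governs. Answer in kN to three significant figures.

Bolt shear: A_b = π·30²/4 = 706.9 mm²; R_n = 372 × 706.9 × 6 × 1 / 1000 = 1578 kN → 0.75 × 1578 = 1180 kN.
Bearing (1.2 l_c t F_u ≤ 2.4 d t F_u): upper limit = 2.4·30·16·410 / 1000 = 472.3 kN.
  Edge l_c = 75 − 33/2 = 58.5 → r_n = 460.5 kN; interior l_c = 95 − 33 = 62 → r_n = 472.3 kN.
  R_n,bearing = 2·460.5 + 4·472.3 = 2810 kN → 0.75 × 2810 = 2110 kN.
Bolt shear governs: 1180 kN.

1180 kN (bolt shear governs)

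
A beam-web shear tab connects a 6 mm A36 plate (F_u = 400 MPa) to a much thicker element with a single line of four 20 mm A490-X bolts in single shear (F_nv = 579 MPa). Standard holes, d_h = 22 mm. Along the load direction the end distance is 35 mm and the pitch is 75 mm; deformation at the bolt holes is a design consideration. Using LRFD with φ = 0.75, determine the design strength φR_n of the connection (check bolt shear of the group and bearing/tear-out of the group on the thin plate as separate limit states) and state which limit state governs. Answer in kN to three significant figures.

Bolt shear: A_b = π·20²/4 = 314.2 mm²; R_n = 579 × 314.2 × 4 × 1 / 1000 = 727.6 kN → 0.75 × 727.6 = 546 kN.
Bearing (1.2 l_c t F_u ≤ 2.4 d t F_u): upper limit = 2.4·20·6·400 / 1000 = 115.2 kN.
  Edge l_c = 35 − 22/2 = 24 → r_n = 69.12 kN; interior l_c = 75 − 22 = 53 → r_n = 115.2 kN.
  R_n,bearing = 1·69.12 + 3·115.2 = 414.7 kN → 0.75 × 414.7 = 311 kN.
Bearing governs: 311 kN.

311 kN (bearing governs)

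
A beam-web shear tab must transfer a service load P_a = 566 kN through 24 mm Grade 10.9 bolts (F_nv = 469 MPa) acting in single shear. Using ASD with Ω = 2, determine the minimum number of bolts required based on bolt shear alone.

6 bolts

A_b = π·24²/4 = 452.4 mm².
Per-bolt allowable strength R_n/Ω = 469 × 452.4 × 1 / 1000 / 2 = 106.1 kN.
n ≥ 566 / 106.1 = 5.335 → use 6 bolts.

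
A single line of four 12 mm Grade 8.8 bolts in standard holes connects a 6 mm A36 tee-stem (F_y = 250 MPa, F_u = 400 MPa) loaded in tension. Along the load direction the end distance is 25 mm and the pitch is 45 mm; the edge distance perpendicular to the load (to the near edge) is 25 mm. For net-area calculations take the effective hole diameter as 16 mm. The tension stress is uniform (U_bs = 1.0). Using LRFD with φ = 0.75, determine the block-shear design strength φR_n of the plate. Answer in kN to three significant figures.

Shear plane L_v = 25 + 3·45 = 160 mm; A_gv = 160 × 6 = 960 mm².
A_nv = (160 − 3.5·16) × 6 = 624 mm².
A_nt = (25 − 0.5·16) × 6 = 102 mm².
0.6 F_u A_nv = 149.8 kN; 0.6 F_y A_gv = 144 kN → shear yielding governs the shear term.
R_n = 144 + 1.0 × 400 × 102 / 1000 = 184.8 kN.
Design strength φR_n = 0.75 × 184.8 = 139 kN.

139 kN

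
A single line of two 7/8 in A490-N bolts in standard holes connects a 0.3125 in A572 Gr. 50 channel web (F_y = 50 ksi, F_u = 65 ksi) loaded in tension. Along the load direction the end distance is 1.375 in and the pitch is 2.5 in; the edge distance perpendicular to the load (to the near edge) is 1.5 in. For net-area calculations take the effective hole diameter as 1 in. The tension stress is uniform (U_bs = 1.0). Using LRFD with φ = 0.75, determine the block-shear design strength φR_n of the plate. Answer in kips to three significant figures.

36.9 kips

Shear plane L_v = 1.375 + 1·2.5 = 3.875 in; A_gv = 3.875 × 0.3125 = 1.211 in².
A_nv = (3.875 − 1.5·1) × 0.3125 = 0.7422 in².
A_nt = (1.5 − 0.5·1) × 0.3125 = 0.3125 in².
0.6 F_u A_nv = 28.95 kips; 0.6 F_y A_gv = 36.33 kips → shear rupture governs the shear term.
R_n = 28.95 + 1.0 × 65 × 0.3125 = 49.26 kips.
Design strength φR_n = 0.75 × 49.26 = 36.9 kips.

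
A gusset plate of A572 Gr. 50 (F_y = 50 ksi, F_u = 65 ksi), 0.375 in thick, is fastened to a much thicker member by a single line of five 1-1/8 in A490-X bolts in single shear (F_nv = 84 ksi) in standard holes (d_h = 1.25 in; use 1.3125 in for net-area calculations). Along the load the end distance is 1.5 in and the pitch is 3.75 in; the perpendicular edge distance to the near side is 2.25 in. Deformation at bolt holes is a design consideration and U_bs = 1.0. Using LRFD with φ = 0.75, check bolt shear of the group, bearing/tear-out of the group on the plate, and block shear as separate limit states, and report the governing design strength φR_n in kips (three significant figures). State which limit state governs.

145 kips (block shear governs)

Bolt shear: A_b = π·1.125²/4 = 0.994 in²; R_n = 84 × 0.994 × 5 × 1 = 417.5 kips → 0.75 × 417.5 = 313 kips.
Bearing: edge l_c = 0.875, r_n = 25.59 kips; interior l_c = 2.5, r_n = 65.81 kips; R_n = 25.59 + 4·65.81 = 288.8 kips → 217 kips.
Block shear: A_gv = 6.188, A_nv = 3.973, A_nt = 0.5977 in²; R_n = min(0.6F_uA_nv, 0.6F_yA_gv) + U_bs·F_u·A_nt = 193.8 kips → 145 kips.
Block shear governs: 145 kips.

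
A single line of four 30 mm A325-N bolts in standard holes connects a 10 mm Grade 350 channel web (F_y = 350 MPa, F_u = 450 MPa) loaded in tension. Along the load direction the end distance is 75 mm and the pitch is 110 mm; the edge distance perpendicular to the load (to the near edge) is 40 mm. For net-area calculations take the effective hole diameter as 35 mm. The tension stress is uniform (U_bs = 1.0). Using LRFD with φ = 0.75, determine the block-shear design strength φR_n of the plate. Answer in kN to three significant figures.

Shear plane L_v = 75 + 3·110 = 405 mm; A_gv = 405 × 10 = 4050 mm².
A_nv = (405 − 3.5·35) × 10 = 2825 mm².
A_nt = (40 − 0.5·35) × 10 = 225 mm².
0.6 F_u A_nv = 762.8 kN; 0.6 F_y A_gv = 850.5 kN → shear rupture governs the shear term.
R_n = 762.8 + 1.0 × 450 × 225 / 1000 = 864 kN.
Design strength φR_n = 0.75 × 864 = 648 kN.

648 kN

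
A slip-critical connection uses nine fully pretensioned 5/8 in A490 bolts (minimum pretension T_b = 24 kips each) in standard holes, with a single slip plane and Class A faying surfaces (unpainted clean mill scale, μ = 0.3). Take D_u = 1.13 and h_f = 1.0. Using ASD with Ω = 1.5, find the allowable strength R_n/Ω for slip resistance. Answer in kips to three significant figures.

48.8 kips

R_n = μ · D_u · h_f · T_b · n_s · n_b = 0.3 × 1.13 × 1.0 × 24 × 1 × 9 = 73.22 kips.
Allowable strength R_n/Ω = 73.22 / 1.5 = 48.8 kips.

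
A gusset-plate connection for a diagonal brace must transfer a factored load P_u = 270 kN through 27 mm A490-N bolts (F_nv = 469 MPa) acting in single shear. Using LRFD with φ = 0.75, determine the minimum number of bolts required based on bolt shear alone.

A_b = π·27²/4 = 572.6 mm².
Per-bolt design strength φR_n = 0.75 × 469 × 572.6 × 1 / 1000 = 201.4 kN.
n ≥ 270 / 201.4 = 1.341 → use 2 bolts.

2 bolts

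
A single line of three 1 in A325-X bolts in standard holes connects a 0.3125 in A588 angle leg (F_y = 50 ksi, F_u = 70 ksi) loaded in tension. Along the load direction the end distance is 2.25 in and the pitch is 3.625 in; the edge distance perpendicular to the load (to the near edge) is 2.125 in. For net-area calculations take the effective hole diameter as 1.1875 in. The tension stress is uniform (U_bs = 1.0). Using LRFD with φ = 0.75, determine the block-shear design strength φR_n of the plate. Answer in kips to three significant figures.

89.4 kips

Shear plane L_v = 2.25 + 2·3.625 = 9.5 in; A_gv = 9.5 × 0.3125 = 2.969 in².
A_nv = (9.5 − 2.5·1.1875) × 0.3125 = 2.041 in².
A_nt = (2.125 − 0.5·1.1875) × 0.3125 = 0.4785 in².
0.6 F_u A_nv = 85.72 kips; 0.6 F_y A_gv = 89.06 kips → shear rupture governs the shear term.
R_n = 85.72 + 1.0 × 70 × 0.4785 = 119.2 kips.
Design strength φR_n = 0.75 × 119.2 = 89.4 kips.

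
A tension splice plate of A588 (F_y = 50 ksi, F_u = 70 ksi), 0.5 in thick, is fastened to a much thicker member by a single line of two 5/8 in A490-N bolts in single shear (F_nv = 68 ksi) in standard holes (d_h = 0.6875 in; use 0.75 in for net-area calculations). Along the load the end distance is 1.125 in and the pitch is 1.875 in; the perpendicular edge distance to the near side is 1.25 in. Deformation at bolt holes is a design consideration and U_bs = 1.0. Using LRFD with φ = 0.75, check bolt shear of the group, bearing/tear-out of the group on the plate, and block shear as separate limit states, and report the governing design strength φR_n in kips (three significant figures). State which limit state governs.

31.3 kips (bolt shear governs)

Bolt shear: A_b = π·0.625²/4 = 0.3068 in²; R_n = 68 × 0.3068 × 2 × 1 = 41.72 kips → 0.75 × 41.72 = 31.3 kips.
Bearing: edge l_c = 0.7812, r_n = 32.81 kips; interior l_c = 1.188, r_n = 49.88 kips; R_n = 32.81 + 1·49.88 = 82.69 kips → 62 kips.
Block shear: A_gv = 1.5, A_nv = 0.9375, A_nt = 0.4375 in²; R_n = min(0.6F_uA_nv, 0.6F_yA_gv) + U_bs·F_u·A_nt = 70 kips → 52.5 kips.
Bolt shear governs: 31.3 kips.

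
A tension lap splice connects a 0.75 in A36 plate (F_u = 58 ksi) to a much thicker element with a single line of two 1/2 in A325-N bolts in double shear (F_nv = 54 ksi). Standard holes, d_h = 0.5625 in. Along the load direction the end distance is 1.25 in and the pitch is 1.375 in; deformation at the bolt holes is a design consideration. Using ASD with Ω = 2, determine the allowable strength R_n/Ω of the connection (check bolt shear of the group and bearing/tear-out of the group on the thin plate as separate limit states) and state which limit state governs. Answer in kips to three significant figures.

21.2 kips (bolt shear governs)

Bolt shear: A_b = π·0.5²/4 = 0.1963 in²; R_n = 54 × 0.1963 × 2 × 2 = 42.41 kips → 42.41 / 2 = 21.2 kips.
Bearing (1.2 l_c t F_u ≤ 2.4 d t F_u): upper limit = 2.4·0.5·0.75·58 = 52.2 kips.
  Edge l_c = 1.25 − 0.5625/2 = 0.9688 → r_n = 50.57 kips; interior l_c = 1.375 − 0.5625 = 0.8125 → r_n = 42.41 kips.
  R_n,bearing = 1·50.57 + 1·42.41 = 92.98 kips → 92.98 / 2 = 46.5 kips.
Bolt shear governs: 21.2 kips.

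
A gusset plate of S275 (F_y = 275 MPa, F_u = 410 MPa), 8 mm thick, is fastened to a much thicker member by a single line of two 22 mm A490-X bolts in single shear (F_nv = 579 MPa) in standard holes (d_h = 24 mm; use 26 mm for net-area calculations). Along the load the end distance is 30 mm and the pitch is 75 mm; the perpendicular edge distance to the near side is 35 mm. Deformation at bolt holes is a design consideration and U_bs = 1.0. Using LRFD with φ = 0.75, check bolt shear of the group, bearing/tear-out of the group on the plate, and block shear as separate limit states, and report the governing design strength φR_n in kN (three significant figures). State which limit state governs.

Bolt shear: A_b = π·22²/4 = 380.1 mm²; R_n = 579 × 380.1 × 2 × 1 / 1000 = 440.2 kN → 0.75 × 440.2 = 330 kN.
Bearing: edge l_c = 18, r_n = 70.85 kN; interior l_c = 51, r_n = 173.2 kN; R_n = 70.85 + 1·173.2 = 244 kN → 183 kN.
Block shear: A_gv = 840, A_nv = 528, A_nt = 176 mm²; R_n = min(0.6F_uA_nv, 0.6F_yA_gv) + U_bs·F_u·A_nt = 202 kN → 152 kN.
Block shear governs: 152 kN.

152 kN (block shear governs)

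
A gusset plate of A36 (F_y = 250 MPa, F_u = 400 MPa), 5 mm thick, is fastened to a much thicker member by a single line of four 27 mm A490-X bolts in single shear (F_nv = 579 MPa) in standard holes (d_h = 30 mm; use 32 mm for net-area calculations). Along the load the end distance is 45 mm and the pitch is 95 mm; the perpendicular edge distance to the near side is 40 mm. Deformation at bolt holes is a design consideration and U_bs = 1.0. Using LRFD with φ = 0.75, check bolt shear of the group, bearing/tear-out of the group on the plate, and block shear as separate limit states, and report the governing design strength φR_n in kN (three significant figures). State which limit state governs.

222 kN (block shear governs)

Bolt shear: A_b = π·27²/4 = 572.6 mm²; R_n = 579 × 572.6 × 4 × 1 / 1000 = 1326 kN → 0.75 × 1326 = 995 kN.
Bearing: edge l_c = 30, r_n = 72 kN; interior l_c = 65, r_n = 129.6 kN; R_n = 72 + 3·129.6 = 460.8 kN → 346 kN.
Block shear: A_gv = 1650, A_nv = 1090, A_nt = 120 mm²; R_n = min(0.6F_uA_nv, 0.6F_yA_gv) + U_bs·F_u·A_nt = 295.5 kN → 222 kN.
Block shear governs: 222 kN.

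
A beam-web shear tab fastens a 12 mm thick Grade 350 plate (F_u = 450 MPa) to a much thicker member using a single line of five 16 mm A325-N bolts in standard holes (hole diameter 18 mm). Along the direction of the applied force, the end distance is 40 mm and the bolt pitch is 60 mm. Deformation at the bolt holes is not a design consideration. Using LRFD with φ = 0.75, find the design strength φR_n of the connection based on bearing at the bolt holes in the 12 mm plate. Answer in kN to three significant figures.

966 kN

Per bolt r_n = 1.5 l_c t F_u ≤ 3.0 d t F_u; upper limit = 3.0 × 16 × 12 × 450 / 1000 = 259.2 kN.
Edge bolt: l_c = 40 − 18/2 = 31 mm → 1.5 × 31 × 12 × 450 / 1000 = 251.1 → r_n = 251.1 kN.
Interior bolts: l_c = 60 − 18 = 42 mm → 1.5 × 42 × 12 × 450 / 1000 = 340.2 → r_n = 259.2 kN.
R_n = 1 × 251.1 + 4 × 259.2 = 1288 kN.
Design strength φR_n = 0.75 × 1288 = 966 kN.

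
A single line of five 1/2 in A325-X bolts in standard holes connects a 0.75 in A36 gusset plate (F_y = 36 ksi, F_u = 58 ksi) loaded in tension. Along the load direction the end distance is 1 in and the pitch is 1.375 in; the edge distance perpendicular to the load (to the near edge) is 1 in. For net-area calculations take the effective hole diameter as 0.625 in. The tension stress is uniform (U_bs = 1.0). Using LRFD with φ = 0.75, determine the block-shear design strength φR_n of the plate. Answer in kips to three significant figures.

94.6 kips

Shear plane L_v = 1 + 4·1.375 = 6.5 in; A_gv = 6.5 × 0.75 = 4.875 in².
A_nv = (6.5 − 4.5·0.625) × 0.75 = 2.766 in².
A_nt = (1 − 0.5·0.625) × 0.75 = 0.5156 in².
0.6 F_u A_nv = 96.24 kips; 0.6 F_y A_gv = 105.3 kips → shear rupture governs the shear term.
R_n = 96.24 + 1.0 × 58 × 0.5156 = 126.1 kips.
Design strength φR_n = 0.75 × 126.1 = 94.6 kips.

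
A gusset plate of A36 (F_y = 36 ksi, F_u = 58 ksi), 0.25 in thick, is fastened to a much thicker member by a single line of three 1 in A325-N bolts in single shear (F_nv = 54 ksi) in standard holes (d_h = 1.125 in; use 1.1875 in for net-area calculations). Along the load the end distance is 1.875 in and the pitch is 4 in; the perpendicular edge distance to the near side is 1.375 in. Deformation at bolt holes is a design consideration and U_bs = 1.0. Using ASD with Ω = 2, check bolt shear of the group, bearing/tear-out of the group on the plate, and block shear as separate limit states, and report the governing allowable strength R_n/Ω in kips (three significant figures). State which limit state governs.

Bolt shear: A_b = π·1²/4 = 0.7854 in²; R_n = 54 × 0.7854 × 3 × 1 = 127.2 kips → 127.2 / 2 = 63.6 kips.
Bearing: edge l_c = 1.312, r_n = 22.84 kips; interior l_c = 2.875, r_n = 34.8 kips; R_n = 22.84 + 2·34.8 = 92.44 kips → 46.2 kips.
Block shear: A_gv = 2.469, A_nv = 1.727, A_nt = 0.1953 in²; R_n = min(0.6F_uA_nv, 0.6F_yA_gv) + U_bs·F_u·A_nt = 64.65 kips → 32.3 kips.
Block shear governs: 32.3 kips.

32.3 kips (block shear governs)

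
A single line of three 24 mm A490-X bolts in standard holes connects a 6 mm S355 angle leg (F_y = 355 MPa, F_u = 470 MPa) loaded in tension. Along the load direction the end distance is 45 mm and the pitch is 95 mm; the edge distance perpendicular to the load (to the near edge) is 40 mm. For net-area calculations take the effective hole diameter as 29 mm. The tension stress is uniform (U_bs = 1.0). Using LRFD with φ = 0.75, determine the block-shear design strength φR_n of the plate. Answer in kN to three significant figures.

260 kN

Shear plane L_v = 45 + 2·95 = 235 mm; A_gv = 235 × 6 = 1410 mm².
A_nv = (235 − 2.5·29) × 6 = 975 mm².
A_nt = (40 − 0.5·29) × 6 = 153 mm².
0.6 F_u A_nv = 274.9 kN; 0.6 F_y A_gv = 300.3 kN → shear rupture governs the shear term.
R_n = 274.9 + 1.0 × 470 × 153 / 1000 = 346.9 kN.
Design strength φR_n = 0.75 × 346.9 = 260 kN.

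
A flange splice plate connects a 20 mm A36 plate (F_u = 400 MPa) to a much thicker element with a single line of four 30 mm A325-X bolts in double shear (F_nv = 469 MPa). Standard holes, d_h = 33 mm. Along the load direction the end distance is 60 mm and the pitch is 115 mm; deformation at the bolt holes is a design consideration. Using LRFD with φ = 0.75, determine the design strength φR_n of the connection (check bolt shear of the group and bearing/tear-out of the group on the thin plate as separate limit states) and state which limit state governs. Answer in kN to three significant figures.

Bolt shear: A_b = π·30²/4 = 706.9 mm²; R_n = 469 × 706.9 × 4 × 2 / 1000 = 2652 kN → 0.75 × 2652 = 1990 kN.
Bearing (1.2 l_c t F_u ≤ 2.4 d t F_u): upper limit = 2.4·30·20·400 / 1000 = 576 kN.
  Edge l_c = 60 − 33/2 = 43.5 → r_n = 417.6 kN; interior l_c = 115 − 33 = 82 → r_n = 576 kN.
  R_n,bearing = 1·417.6 + 3·576 = 2146 kN → 0.75 × 2146 = 1610 kN.
Bearing governs: 1610 kN.

1610 kN (bearing governs)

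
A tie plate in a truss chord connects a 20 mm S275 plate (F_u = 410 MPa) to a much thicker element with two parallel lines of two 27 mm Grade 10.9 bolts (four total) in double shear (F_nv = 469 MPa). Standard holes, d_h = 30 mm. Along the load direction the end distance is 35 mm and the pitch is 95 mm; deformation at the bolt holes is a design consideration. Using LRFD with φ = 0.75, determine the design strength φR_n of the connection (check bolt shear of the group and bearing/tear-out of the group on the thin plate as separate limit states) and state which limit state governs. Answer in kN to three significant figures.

1090 kN (bearing governs)

Bolt shear: A_b = π·27²/4 = 572.6 mm²; R_n = 469 × 572.6 × 4 × 2 / 1000 = 2148 kN → 0.75 × 2148 = 1610 kN.
Bearing (1.2 l_c t F_u ≤ 2.4 d t F_u): upper limit = 2.4·27·20·410 / 1000 = 531.4 kN.
  Edge l_c = 35 − 30/2 = 20 → r_n = 196.8 kN; interior l_c = 95 − 30 = 65 → r_n = 531.4 kN.
  R_n,bearing = 2·196.8 + 2·531.4 = 1456 kN → 0.75 × 1456 = 1090 kN.
Bearing governs: 1090 kN.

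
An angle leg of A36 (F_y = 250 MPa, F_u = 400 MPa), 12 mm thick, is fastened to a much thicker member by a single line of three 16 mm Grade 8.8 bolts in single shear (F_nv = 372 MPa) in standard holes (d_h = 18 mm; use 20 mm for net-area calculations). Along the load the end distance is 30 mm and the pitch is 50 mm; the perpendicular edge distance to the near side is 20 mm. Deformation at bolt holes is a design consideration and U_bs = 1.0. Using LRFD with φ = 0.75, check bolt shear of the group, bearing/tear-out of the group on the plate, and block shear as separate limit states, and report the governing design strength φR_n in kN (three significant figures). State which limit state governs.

Bolt shear: A_b = π·16²/4 = 201.1 mm²; R_n = 372 × 201.1 × 3 × 1 / 1000 = 224.4 kN → 0.75 × 224.4 = 168 kN.
Bearing: edge l_c = 21, r_n = 121 kN; interior l_c = 32, r_n = 184.3 kN; R_n = 121 + 2·184.3 = 489.6 kN → 367 kN.
Block shear: A_gv = 1560, A_nv = 960, A_nt = 120 mm²; R_n = min(0.6F_uA_nv, 0.6F_yA_gv) + U_bs·F_u·A_nt = 278.4 kN → 209 kN.
Bolt shear governs: 168 kN.

168 kN (bolt shear governs)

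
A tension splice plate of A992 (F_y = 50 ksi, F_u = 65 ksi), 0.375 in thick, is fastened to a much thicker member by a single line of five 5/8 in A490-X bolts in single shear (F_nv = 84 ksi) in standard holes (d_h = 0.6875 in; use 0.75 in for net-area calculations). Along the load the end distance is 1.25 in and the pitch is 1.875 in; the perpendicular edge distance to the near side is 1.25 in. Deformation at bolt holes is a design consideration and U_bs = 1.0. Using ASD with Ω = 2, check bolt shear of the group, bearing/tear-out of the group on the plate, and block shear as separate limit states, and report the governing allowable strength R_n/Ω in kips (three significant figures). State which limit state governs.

Bolt shear: A_b = π·0.625²/4 = 0.3068 in²; R_n = 84 × 0.3068 × 5 × 1 = 128.9 kips → 128.9 / 2 = 64.4 kips.
Bearing: edge l_c = 0.9062, r_n = 26.51 kips; interior l_c = 1.188, r_n = 34.73 kips; R_n = 26.51 + 4·34.73 = 165.4 kips → 82.7 kips.
Block shear: A_gv = 3.281, A_nv = 2.016, A_nt = 0.3281 in²; R_n = min(0.6F_uA_nv, 0.6F_yA_gv) + U_bs·F_u·A_nt = 99.94 kips → 50 kips.
Block shear governs: 50 kips.

50 kips (block shear governs)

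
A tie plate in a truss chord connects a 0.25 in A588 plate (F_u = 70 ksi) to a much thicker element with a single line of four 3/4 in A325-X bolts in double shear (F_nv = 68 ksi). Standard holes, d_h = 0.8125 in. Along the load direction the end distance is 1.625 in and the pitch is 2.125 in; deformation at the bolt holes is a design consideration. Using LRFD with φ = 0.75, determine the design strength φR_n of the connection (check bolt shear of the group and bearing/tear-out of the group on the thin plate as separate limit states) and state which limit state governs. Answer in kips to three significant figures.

81.2 kips (bearing governs)

Bolt shear: A_b = π·0.75²/4 = 0.4418 in²; R_n = 68 × 0.4418 × 4 × 2 = 240.3 kips → 0.75 × 240.3 = 180 kips.
Bearing (1.2 l_c t F_u ≤ 2.4 d t F_u): upper limit = 2.4·0.75·0.25·70 = 31.5 kips.
  Edge l_c = 1.625 − 0.8125/2 = 1.219 → r_n = 25.59 kips; interior l_c = 2.125 − 0.8125 = 1.312 → r_n = 27.56 kips.
  R_n,bearing = 1·25.59 + 3·27.56 = 108.3 kips → 0.75 × 108.3 = 81.2 kips.
Bearing governs: 81.2 kips.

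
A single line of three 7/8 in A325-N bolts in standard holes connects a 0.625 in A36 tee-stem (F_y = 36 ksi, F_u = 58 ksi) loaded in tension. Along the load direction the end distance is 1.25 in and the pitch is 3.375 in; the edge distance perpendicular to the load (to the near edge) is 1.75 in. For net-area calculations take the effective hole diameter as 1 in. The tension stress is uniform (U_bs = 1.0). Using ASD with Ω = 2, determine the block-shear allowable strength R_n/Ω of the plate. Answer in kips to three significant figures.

76.7 kips

Shear plane L_v = 1.25 + 2·3.375 = 8 in; A_gv = 8 × 0.625 = 5 in².
A_nv = (8 − 2.5·1) × 0.625 = 3.438 in².
A_nt = (1.75 − 0.5·1) × 0.625 = 0.7812 in².
0.6 F_u A_nv = 119.6 kips; 0.6 F_y A_gv = 108 kips → shear yielding governs the shear term.
R_n = 108 + 1.0 × 58 × 0.7812 = 153.3 kips.
Allowable strength R_n/Ω = 153.3 / 2 = 76.7 kips.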